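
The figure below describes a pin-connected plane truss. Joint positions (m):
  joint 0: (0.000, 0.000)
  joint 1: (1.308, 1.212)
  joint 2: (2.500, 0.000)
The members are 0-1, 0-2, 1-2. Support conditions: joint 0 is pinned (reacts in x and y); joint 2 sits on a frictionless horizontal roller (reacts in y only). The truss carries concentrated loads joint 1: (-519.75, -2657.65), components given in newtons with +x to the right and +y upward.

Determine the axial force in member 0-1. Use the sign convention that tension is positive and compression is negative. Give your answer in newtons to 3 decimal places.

N=3 nodes, M=3 members, R=3 reactions → 2N=6, M+R=6
member 0 (0-1): L=1.7832, (cx,cy)=(0.7335,0.6797)
member 1 (0-2): L=2.5000, (cx,cy)=(1.0000,0.0000)
member 2 (1-2): L=1.6999, (cx,cy)=(0.7012,-0.7130)
solve A·x = −loads:
  F[0-1] = -2235.0966 N (compression)
  F[0-2] = +1119.7204 N (tension)
  F[1-2] = -1596.8637 N (compression)
  Rx@0 = +519.7500 N
  Ry@0 = +1519.1423 N
  Ry@2 = +1138.5077 N

-2235.097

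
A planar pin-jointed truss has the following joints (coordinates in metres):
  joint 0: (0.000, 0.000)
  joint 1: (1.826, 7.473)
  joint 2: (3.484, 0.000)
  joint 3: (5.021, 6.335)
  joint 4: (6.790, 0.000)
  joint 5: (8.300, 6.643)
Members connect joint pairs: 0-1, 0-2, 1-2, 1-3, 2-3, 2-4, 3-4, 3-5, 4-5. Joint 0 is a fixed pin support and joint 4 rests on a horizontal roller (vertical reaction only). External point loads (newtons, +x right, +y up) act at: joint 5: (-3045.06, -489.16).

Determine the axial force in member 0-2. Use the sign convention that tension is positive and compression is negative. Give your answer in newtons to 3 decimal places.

N=6 nodes, M=9 members, R=3 reactions → 2N=12, M+R=12
member 0 (0-1): L=7.6929, (cx,cy)=(0.2374,0.9714)
member 1 (0-2): L=3.4840, (cx,cy)=(1.0000,0.0000)
member 2 (1-2): L=7.6547, (cx,cy)=(0.2166,-0.9763)
member 3 (1-3): L=3.3916, (cx,cy)=(0.9420,-0.3355)
member 4 (2-3): L=6.5188, (cx,cy)=(0.2358,0.9718)
member 5 (2-4): L=3.3060, (cx,cy)=(1.0000,0.0000)
member 6 (3-4): L=6.5774, (cx,cy)=(0.2690,-0.9632)
member 7 (3-5): L=3.2934, (cx,cy)=(0.9956,0.0935)
member 8 (4-5): L=6.8125, (cx,cy)=(0.2217,0.9751)
solve A·x = −loads:
  F[0-1] = -2954.7990 N (compression)
  F[0-2] = -2343.6996 N (compression)
  F[1-2] = +3470.2729 N (tension)
  F[1-3] = -1542.4335 N (compression)
  F[2-3] = -3486.1790 N (compression)
  F[2-4] = -770.0724 N (compression)
  F[3-4] = +2687.7963 N (tension)
  F[3-5] = -3011.0750 N (compression)
  F[4-5] = -212.8608 N (compression)
  Rx@0 = +3045.0600 N
  Ry@0 = +2870.3538 N
  Ry@4 = -2381.1938 N

-2343.700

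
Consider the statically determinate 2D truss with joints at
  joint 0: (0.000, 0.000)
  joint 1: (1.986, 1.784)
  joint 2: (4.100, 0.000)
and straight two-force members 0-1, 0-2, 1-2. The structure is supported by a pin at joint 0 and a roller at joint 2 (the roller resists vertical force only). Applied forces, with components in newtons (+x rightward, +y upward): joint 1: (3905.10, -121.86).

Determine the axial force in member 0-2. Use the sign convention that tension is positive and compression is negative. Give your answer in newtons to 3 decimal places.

2083.454

N=3 nodes, M=3 members, R=3 reactions → 2N=6, M+R=6
member 0 (0-1): L=2.6696, (cx,cy)=(0.7439,0.6683)
member 1 (0-2): L=4.1000, (cx,cy)=(1.0000,0.0000)
member 2 (1-2): L=2.7662, (cx,cy)=(0.7642,-0.6449)
solve A·x = −loads:
  F[0-1] = +2448.6885 N (tension)
  F[0-2] = +2083.4543 N (tension)
  F[1-2] = -2726.1930 N (compression)
  Rx@0 = -3905.1000 N
  Ry@0 = -1636.3625 N
  Ry@2 = +1758.2225 N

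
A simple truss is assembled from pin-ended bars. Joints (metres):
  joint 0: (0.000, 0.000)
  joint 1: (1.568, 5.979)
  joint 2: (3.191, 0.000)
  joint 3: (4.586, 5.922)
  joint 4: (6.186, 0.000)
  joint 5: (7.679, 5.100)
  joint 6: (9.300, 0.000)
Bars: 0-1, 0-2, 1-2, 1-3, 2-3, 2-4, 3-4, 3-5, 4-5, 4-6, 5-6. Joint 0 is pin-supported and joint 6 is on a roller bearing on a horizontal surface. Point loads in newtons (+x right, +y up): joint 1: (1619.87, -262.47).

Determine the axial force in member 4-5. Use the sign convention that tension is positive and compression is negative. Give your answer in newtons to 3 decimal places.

N=7 nodes, M=11 members, R=3 reactions → 2N=14, M+R=14
member 0 (0-1): L=6.1812, (cx,cy)=(0.2537,0.9673)
member 1 (0-2): L=3.1910, (cx,cy)=(1.0000,0.0000)
member 2 (1-2): L=6.1954, (cx,cy)=(0.2620,-0.9651)
member 3 (1-3): L=3.0185, (cx,cy)=(0.9998,-0.0189)
member 4 (2-3): L=6.0841, (cx,cy)=(0.2293,0.9734)
member 5 (2-4): L=2.9950, (cx,cy)=(1.0000,0.0000)
member 6 (3-4): L=6.1343, (cx,cy)=(0.2608,-0.9654)
member 7 (3-5): L=3.2004, (cx,cy)=(0.9665,-0.2568)
member 8 (4-5): L=5.3140, (cx,cy)=(0.2810,0.9597)
member 9 (4-6): L=3.1140, (cx,cy)=(1.0000,0.0000)
member 10 (5-6): L=5.3514, (cx,cy)=(0.3029,-0.9530)
solve A·x = −loads:
  F[0-1] = +851.0401 N (tension)
  F[0-2] = +1403.9841 N (tension)
  F[1-2] = -1103.1401 N (compression)
  F[1-3] = -1115.1934 N (compression)
  F[2-3] = +1093.7528 N (tension)
  F[2-4] = +864.2116 N (tension)
  F[3-4] = -955.2832 N (compression)
  F[3-5] = -636.3976 N (compression)
  F[4-5] = +960.9213 N (tension)
  F[4-6] = +345.0736 N (tension)
  F[5-6] = -1139.1931 N (compression)
  Rx@0 = -1619.8700 N
  Ry@0 = -823.2027 N
  Ry@6 = +1085.6727 N

960.921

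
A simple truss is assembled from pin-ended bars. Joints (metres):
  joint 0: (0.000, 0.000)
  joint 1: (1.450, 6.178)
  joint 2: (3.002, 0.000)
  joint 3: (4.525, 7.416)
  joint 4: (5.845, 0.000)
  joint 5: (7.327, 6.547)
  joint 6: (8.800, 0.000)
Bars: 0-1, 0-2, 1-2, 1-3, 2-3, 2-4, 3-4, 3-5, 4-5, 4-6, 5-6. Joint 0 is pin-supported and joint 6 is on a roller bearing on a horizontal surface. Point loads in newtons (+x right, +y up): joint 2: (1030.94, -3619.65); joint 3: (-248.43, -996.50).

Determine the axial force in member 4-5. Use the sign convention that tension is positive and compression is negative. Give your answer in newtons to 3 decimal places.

1370.513

N=7 nodes, M=11 members, R=3 reactions → 2N=14, M+R=14
member 0 (0-1): L=6.3459, (cx,cy)=(0.2285,0.9735)
member 1 (0-2): L=3.0020, (cx,cy)=(1.0000,0.0000)
member 2 (1-2): L=6.3700, (cx,cy)=(0.2436,-0.9699)
member 3 (1-3): L=3.3149, (cx,cy)=(0.9276,0.3735)
member 4 (2-3): L=7.5708, (cx,cy)=(0.2012,0.9796)
member 5 (2-4): L=2.8430, (cx,cy)=(1.0000,0.0000)
member 6 (3-4): L=7.5326, (cx,cy)=(0.1752,-0.9845)
member 7 (3-5): L=2.9337, (cx,cy)=(0.9551,-0.2962)
member 8 (4-5): L=6.7126, (cx,cy)=(0.2208,0.9753)
member 9 (4-6): L=2.9550, (cx,cy)=(1.0000,0.0000)
member 10 (5-6): L=6.7107, (cx,cy)=(0.2195,-0.9756)
solve A·x = −loads:
  F[0-1] = -3161.9588 N (compression)
  F[0-2] = +1505.0009 N (tension)
  F[1-2] = +2610.0638 N (tension)
  F[1-3] = -1464.3753 N (compression)
  F[2-3] = +1110.9525 N (tension)
  F[2-4] = +886.4978 N (tension)
  F[3-4] = -1357.7034 N (compression)
  F[3-5] = -679.0502 N (compression)
  F[4-5] = +1370.5127 N (tension)
  F[4-6] = +345.9965 N (tension)
  F[5-6] = -1576.2825 N (compression)
  Rx@0 = -782.5100 N
  Ry@0 = +3078.3097 N
  Ry@6 = +1537.8403 N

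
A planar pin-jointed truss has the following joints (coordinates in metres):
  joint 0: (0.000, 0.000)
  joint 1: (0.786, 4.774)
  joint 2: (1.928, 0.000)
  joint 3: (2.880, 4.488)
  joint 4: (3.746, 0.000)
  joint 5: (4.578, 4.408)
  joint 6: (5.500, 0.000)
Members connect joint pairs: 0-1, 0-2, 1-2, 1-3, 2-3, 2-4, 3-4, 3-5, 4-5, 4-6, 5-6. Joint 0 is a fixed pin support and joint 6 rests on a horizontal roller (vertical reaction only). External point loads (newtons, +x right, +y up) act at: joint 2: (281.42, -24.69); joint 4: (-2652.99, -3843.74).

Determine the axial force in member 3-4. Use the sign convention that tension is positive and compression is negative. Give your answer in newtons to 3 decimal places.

1289.309

N=7 nodes, M=11 members, R=3 reactions → 2N=14, M+R=14
member 0 (0-1): L=4.8383, (cx,cy)=(0.1625,0.9867)
member 1 (0-2): L=1.9280, (cx,cy)=(1.0000,0.0000)
member 2 (1-2): L=4.9087, (cx,cy)=(0.2326,-0.9726)
member 3 (1-3): L=2.1134, (cx,cy)=(0.9908,-0.1353)
member 4 (2-3): L=4.5879, (cx,cy)=(0.2075,0.9782)
member 5 (2-4): L=1.8180, (cx,cy)=(1.0000,0.0000)
member 6 (3-4): L=4.5708, (cx,cy)=(0.1895,-0.9819)
member 7 (3-5): L=1.6999, (cx,cy)=(0.9989,-0.0471)
member 8 (4-5): L=4.4858, (cx,cy)=(0.1855,0.9826)
member 9 (4-6): L=1.7540, (cx,cy)=(1.0000,0.0000)
member 10 (5-6): L=4.5034, (cx,cy)=(0.2047,-0.9788)
solve A·x = −loads:
  F[0-1] = -1258.5573 N (compression)
  F[0-2] = -2167.1114 N (compression)
  F[1-2] = +1349.6846 N (tension)
  F[1-3] = -523.2742 N (compression)
  F[2-3] = -1316.6177 N (compression)
  F[2-4] = -1861.3255 N (compression)
  F[3-4] = +1289.3087 N (tension)
  F[3-5] = -1037.0913 N (compression)
  F[4-5] = +2623.2995 N (tension)
  F[4-6] = +549.3914 N (tension)
  F[5-6] = -2683.4331 N (compression)
  Rx@0 = +2371.5700 N
  Ry@0 = +1241.8387 N
  Ry@6 = +2626.5913 N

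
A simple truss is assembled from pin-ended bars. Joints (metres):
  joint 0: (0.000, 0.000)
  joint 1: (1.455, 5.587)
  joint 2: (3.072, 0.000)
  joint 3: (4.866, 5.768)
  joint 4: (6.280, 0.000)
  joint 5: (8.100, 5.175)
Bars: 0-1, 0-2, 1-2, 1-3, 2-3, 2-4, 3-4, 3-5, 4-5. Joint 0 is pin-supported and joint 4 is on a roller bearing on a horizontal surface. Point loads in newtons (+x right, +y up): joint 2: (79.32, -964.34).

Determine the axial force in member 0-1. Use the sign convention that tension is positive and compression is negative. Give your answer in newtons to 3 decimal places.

-509.043

N=6 nodes, M=9 members, R=3 reactions → 2N=12, M+R=12
member 0 (0-1): L=5.7734, (cx,cy)=(0.2520,0.9677)
member 1 (0-2): L=3.0720, (cx,cy)=(1.0000,0.0000)
member 2 (1-2): L=5.8163, (cx,cy)=(0.2780,-0.9606)
member 3 (1-3): L=3.4158, (cx,cy)=(0.9986,0.0530)
member 4 (2-3): L=6.0406, (cx,cy)=(0.2970,0.9549)
member 5 (2-4): L=3.2080, (cx,cy)=(1.0000,0.0000)
member 6 (3-4): L=5.9388, (cx,cy)=(0.2381,-0.9712)
member 7 (3-5): L=3.2879, (cx,cy)=(0.9836,-0.1804)
member 8 (4-5): L=5.4857, (cx,cy)=(0.3318,0.9434)
solve A·x = −loads:
  F[0-1] = -509.0428 N (compression)
  F[0-2] = +207.6089 N (tension)
  F[1-2] = +498.0924 N (tension)
  F[1-3] = -267.1400 N (compression)
  F[2-3] = +508.8427 N (tension)
  F[2-4] = +115.6421 N (tension)
  F[3-4] = -485.6959 N (compression)
  F[3-5] = +0.0000 N (tension)
  F[4-5] = -0.0000 N (compression)
  Rx@0 = -79.3200 N
  Ry@0 = +492.6119 N
  Ry@4 = +471.7281 N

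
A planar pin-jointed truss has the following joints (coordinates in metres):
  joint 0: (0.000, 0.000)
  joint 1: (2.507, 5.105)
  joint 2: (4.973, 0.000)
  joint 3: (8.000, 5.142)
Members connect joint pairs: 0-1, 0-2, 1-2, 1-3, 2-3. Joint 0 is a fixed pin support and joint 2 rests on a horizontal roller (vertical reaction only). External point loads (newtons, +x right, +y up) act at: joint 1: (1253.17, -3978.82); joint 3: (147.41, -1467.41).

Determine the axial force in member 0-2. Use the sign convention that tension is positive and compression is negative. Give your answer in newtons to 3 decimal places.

1224.261

N=4 nodes, M=5 members, R=3 reactions → 2N=8, M+R=8
member 0 (0-1): L=5.6874, (cx,cy)=(0.4408,0.8976)
member 1 (0-2): L=4.9730, (cx,cy)=(1.0000,0.0000)
member 2 (1-2): L=5.6694, (cx,cy)=(0.4350,-0.9004)
member 3 (1-3): L=5.4931, (cx,cy)=(1.0000,0.0067)
member 4 (2-3): L=5.9668, (cx,cy)=(0.5073,0.8618)
solve A·x = −loads:
  F[0-1] = +399.9956 N (tension)
  F[0-2] = +1224.2611 N (tension)
  F[1-2] = -4809.8554 N (compression)
  F[1-3] = +1015.2959 N (tension)
  F[2-3] = -1710.7295 N (compression)
  Rx@0 = -1400.5800 N
  Ry@0 = -359.0378 N
  Ry@2 = +5805.2678 N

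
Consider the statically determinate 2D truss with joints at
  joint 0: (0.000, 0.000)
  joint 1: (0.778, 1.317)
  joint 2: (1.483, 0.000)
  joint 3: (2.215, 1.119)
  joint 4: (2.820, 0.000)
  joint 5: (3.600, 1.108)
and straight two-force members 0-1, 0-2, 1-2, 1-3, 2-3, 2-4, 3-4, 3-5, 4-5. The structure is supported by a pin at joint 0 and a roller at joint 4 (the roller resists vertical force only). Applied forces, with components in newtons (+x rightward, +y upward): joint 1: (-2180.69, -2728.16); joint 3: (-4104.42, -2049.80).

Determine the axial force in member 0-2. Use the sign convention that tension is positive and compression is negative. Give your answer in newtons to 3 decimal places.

N=6 nodes, M=9 members, R=3 reactions → 2N=12, M+R=12
member 0 (0-1): L=1.5296, (cx,cy)=(0.5086,0.8610)
member 1 (0-2): L=1.4830, (cx,cy)=(1.0000,0.0000)
member 2 (1-2): L=1.4938, (cx,cy)=(0.4719,-0.8816)
member 3 (1-3): L=1.4506, (cx,cy)=(0.9906,-0.1365)
member 4 (2-3): L=1.3372, (cx,cy)=(0.5474,0.8369)
member 5 (2-4): L=1.3370, (cx,cy)=(1.0000,0.0000)
member 6 (3-4): L=1.2721, (cx,cy)=(0.4756,-0.8797)
member 7 (3-5): L=1.3850, (cx,cy)=(1.0000,-0.0079)
member 8 (4-5): L=1.3550, (cx,cy)=(0.5756,0.8177)
solve A·x = −loads:
  F[0-1] = -5879.6821 N (compression)
  F[0-2] = -3294.5909 N (compression)
  F[1-2] = +2995.0723 N (tension)
  F[1-3] = -2244.3378 N (compression)
  F[2-3] = -3155.3325 N (compression)
  F[2-4] = -153.7624 N (compression)
  F[3-4] = +323.3024 N (tension)
  F[3-5] = +0.0000 N (tension)
  F[4-5] = -0.0000 N (compression)
  Rx@0 = +6285.1100 N
  Ry@0 = +5062.3569 N
  Ry@4 = -284.3969 N

-3294.591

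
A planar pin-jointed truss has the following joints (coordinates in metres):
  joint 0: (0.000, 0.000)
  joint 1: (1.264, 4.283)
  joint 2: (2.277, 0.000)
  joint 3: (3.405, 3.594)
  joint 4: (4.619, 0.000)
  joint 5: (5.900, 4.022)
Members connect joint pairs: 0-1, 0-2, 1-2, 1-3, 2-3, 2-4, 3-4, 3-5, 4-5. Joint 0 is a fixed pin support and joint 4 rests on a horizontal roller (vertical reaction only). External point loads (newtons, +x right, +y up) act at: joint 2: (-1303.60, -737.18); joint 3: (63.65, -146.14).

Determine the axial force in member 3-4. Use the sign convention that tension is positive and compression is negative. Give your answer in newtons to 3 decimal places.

N=6 nodes, M=9 members, R=3 reactions → 2N=12, M+R=12
member 0 (0-1): L=4.4656, (cx,cy)=(0.2831,0.9591)
member 1 (0-2): L=2.2770, (cx,cy)=(1.0000,0.0000)
member 2 (1-2): L=4.4012, (cx,cy)=(0.2302,-0.9732)
member 3 (1-3): L=2.2491, (cx,cy)=(0.9519,-0.3063)
member 4 (2-3): L=3.7669, (cx,cy)=(0.2995,0.9541)
member 5 (2-4): L=2.3420, (cx,cy)=(1.0000,0.0000)
member 6 (3-4): L=3.7935, (cx,cy)=(0.3200,-0.9474)
member 7 (3-5): L=2.5314, (cx,cy)=(0.9856,0.1691)
member 8 (4-5): L=4.2211, (cx,cy)=(0.3035,0.9528)
solve A·x = −loads:
  F[0-1] = -378.1245 N (compression)
  F[0-2] = -1132.9214 N (compression)
  F[1-2] = +441.6779 N (tension)
  F[1-3] = -219.2280 N (compression)
  F[2-3] = +322.1435 N (tension)
  F[2-4] = +175.8709 N (tension)
  F[3-4] = -549.5601 N (compression)
  F[3-5] = -0.0000 N (compression)
  F[4-5] = +0.0000 N (tension)
  Rx@0 = +1239.9500 N
  Ry@0 = +362.6611 N
  Ry@4 = +520.6589 N

-549.560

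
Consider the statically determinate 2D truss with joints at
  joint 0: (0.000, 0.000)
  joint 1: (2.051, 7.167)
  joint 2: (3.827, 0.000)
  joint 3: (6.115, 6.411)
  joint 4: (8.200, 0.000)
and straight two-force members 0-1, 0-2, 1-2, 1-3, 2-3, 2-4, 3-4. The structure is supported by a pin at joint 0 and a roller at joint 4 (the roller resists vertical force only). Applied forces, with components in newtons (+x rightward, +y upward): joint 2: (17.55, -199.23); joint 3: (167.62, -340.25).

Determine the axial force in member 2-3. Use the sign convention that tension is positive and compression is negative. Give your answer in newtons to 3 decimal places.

N=5 nodes, M=7 members, R=3 reactions → 2N=10, M+R=10
member 0 (0-1): L=7.4547, (cx,cy)=(0.2751,0.9614)
member 1 (0-2): L=3.8270, (cx,cy)=(1.0000,0.0000)
member 2 (1-2): L=7.3838, (cx,cy)=(0.2405,-0.9706)
member 3 (1-3): L=4.1337, (cx,cy)=(0.9831,-0.1829)
member 4 (2-3): L=6.8070, (cx,cy)=(0.3361,0.9418)
member 5 (2-4): L=4.3730, (cx,cy)=(1.0000,0.0000)
member 6 (3-4): L=6.7415, (cx,cy)=(0.3093,-0.9510)
solve A·x = −loads:
  F[0-1] = -64.1897 N (compression)
  F[0-2] = +202.8304 N (tension)
  F[1-2] = +70.1996 N (tension)
  F[1-3] = -35.1380 N (compression)
  F[2-3] = +139.1896 N (tension)
  F[2-4] = +155.3806 N (tension)
  F[3-4] = -502.3992 N (compression)
  Rx@0 = -185.1700 N
  Ry@0 = +61.7125 N
  Ry@4 = +477.7675 N

139.190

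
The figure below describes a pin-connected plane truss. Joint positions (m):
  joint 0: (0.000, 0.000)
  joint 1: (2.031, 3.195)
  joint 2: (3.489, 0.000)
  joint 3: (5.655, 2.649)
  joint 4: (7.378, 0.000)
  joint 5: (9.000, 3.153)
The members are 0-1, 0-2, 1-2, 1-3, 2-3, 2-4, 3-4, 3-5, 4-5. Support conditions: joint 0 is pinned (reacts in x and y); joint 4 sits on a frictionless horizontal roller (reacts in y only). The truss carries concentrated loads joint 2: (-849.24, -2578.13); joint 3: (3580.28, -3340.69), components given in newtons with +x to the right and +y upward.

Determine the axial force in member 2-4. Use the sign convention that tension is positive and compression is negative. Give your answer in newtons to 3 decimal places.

3294.563

N=6 nodes, M=9 members, R=3 reactions → 2N=12, M+R=12
member 0 (0-1): L=3.7859, (cx,cy)=(0.5365,0.8439)
member 1 (0-2): L=3.4890, (cx,cy)=(1.0000,0.0000)
member 2 (1-2): L=3.5119, (cx,cy)=(0.4152,-0.9098)
member 3 (1-3): L=3.6649, (cx,cy)=(0.9888,-0.1490)
member 4 (2-3): L=3.4218, (cx,cy)=(0.6330,0.7742)
member 5 (2-4): L=3.8890, (cx,cy)=(1.0000,0.0000)
member 6 (3-4): L=3.1601, (cx,cy)=(0.5452,-0.8383)
member 7 (3-5): L=3.3828, (cx,cy)=(0.9888,0.1490)
member 8 (4-5): L=3.5457, (cx,cy)=(0.4574,0.8892)
solve A·x = −loads:
  F[0-1] = -1011.5210 N (compression)
  F[0-2] = +3273.6859 N (tension)
  F[1-2] = +1104.1054 N (tension)
  F[1-3] = -1012.3171 N (compression)
  F[2-3] = +2032.7632 N (tension)
  F[2-4] = +3294.5625 N (tension)
  F[3-4] = -6042.3619 N (compression)
  F[3-5] = +0.0000 N (tension)
  F[4-5] = -0.0000 N (compression)
  Rx@0 = -2731.0400 N
  Ry@0 = +853.6453 N
  Ry@4 = +5065.1747 N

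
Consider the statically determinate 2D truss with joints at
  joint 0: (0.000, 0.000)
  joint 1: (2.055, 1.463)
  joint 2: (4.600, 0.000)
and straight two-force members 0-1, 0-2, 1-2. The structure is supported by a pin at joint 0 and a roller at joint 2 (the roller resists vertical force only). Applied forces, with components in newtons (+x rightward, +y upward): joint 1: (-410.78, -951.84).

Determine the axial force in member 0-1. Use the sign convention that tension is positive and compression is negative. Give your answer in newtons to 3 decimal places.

N=3 nodes, M=3 members, R=3 reactions → 2N=6, M+R=6
member 0 (0-1): L=2.5226, (cx,cy)=(0.8146,0.5800)
member 1 (0-2): L=4.6000, (cx,cy)=(1.0000,0.0000)
member 2 (1-2): L=2.9355, (cx,cy)=(0.8670,-0.4984)
solve A·x = −loads:
  F[0-1] = -1133.2831 N (compression)
  F[0-2] = +512.4414 N (tension)
  F[1-2] = -591.0774 N (compression)
  Rx@0 = +410.7800 N
  Ry@0 = +657.2617 N
  Ry@2 = +294.5783 N

-1133.283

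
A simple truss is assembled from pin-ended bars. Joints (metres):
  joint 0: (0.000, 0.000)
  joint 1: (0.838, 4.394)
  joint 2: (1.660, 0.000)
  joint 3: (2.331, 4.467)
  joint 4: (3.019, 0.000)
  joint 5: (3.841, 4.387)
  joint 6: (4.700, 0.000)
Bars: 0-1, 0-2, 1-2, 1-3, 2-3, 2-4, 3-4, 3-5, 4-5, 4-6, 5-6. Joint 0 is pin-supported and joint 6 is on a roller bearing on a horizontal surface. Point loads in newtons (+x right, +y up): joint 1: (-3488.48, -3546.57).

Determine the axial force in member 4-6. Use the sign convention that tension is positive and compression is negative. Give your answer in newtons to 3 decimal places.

-514.776

N=7 nodes, M=11 members, R=3 reactions → 2N=14, M+R=14
member 0 (0-1): L=4.4732, (cx,cy)=(0.1873,0.9823)
member 1 (0-2): L=1.6600, (cx,cy)=(1.0000,0.0000)
member 2 (1-2): L=4.4702, (cx,cy)=(0.1839,-0.9829)
member 3 (1-3): L=1.4948, (cx,cy)=(0.9988,0.0488)
member 4 (2-3): L=4.5171, (cx,cy)=(0.1485,0.9889)
member 5 (2-4): L=1.3590, (cx,cy)=(1.0000,0.0000)
member 6 (3-4): L=4.5197, (cx,cy)=(0.1522,-0.9883)
member 7 (3-5): L=1.5121, (cx,cy)=(0.9986,-0.0529)
member 8 (4-5): L=4.4633, (cx,cy)=(0.1842,0.9829)
member 9 (4-6): L=1.6810, (cx,cy)=(1.0000,0.0000)
member 10 (5-6): L=4.4703, (cx,cy)=(0.1922,-0.9814)
solve A·x = −loads:
  F[0-1] = -6286.8881 N (compression)
  F[0-2] = -2310.7063 N (compression)
  F[1-2] = +2764.2762 N (tension)
  F[1-3] = +1804.5553 N (tension)
  F[2-3] = -2747.6235 N (compression)
  F[2-4] = -1394.2532 N (compression)
  F[3-4] = +2606.5417 N (tension)
  F[3-5] = +998.8753 N (tension)
  F[4-5] = -2620.9975 N (compression)
  F[4-6] = -514.7757 N (compression)
  F[5-6] = +2678.9358 N (tension)
  Rx@0 = +3488.4800 N
  Ry@0 = +6175.5818 N
  Ry@6 = -2629.0118 N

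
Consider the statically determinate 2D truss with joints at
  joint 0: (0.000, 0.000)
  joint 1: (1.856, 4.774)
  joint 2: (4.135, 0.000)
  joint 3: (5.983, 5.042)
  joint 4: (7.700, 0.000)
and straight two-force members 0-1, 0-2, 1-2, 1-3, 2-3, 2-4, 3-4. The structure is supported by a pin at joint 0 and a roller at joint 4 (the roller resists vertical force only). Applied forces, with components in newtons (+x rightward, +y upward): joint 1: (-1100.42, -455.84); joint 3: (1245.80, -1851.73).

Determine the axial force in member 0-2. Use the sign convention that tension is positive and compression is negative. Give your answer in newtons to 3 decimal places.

N=5 nodes, M=7 members, R=3 reactions → 2N=10, M+R=10
member 0 (0-1): L=5.1221, (cx,cy)=(0.3624,0.9320)
member 1 (0-2): L=4.1350, (cx,cy)=(1.0000,0.0000)
member 2 (1-2): L=5.2901, (cx,cy)=(0.4308,-0.9024)
member 3 (1-3): L=4.1357, (cx,cy)=(0.9979,0.0648)
member 4 (2-3): L=5.3700, (cx,cy)=(0.3441,0.9389)
member 5 (2-4): L=3.5650, (cx,cy)=(1.0000,0.0000)
member 6 (3-4): L=5.3263, (cx,cy)=(0.3224,-0.9466)
solve A·x = −loads:
  F[0-1] = -670.9795 N (compression)
  F[0-2] = +388.5108 N (tension)
  F[1-2] = +242.0535 N (tension)
  F[1-3] = +754.5970 N (tension)
  F[2-3] = -232.6500 N (compression)
  F[2-4] = +572.8519 N (tension)
  F[3-4] = -1777.0538 N (compression)
  Rx@0 = -145.3800 N
  Ry@0 = +625.3806 N
  Ry@4 = +1682.1894 N

388.511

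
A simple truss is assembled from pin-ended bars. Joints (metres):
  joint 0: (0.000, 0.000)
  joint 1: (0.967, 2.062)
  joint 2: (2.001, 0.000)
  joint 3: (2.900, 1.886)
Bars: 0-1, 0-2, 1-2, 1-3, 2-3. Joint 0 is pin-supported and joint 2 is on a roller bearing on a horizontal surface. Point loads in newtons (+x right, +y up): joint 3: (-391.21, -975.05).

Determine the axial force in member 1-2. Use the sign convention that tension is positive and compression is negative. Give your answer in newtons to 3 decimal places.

-84.750

N=4 nodes, M=5 members, R=3 reactions → 2N=8, M+R=8
member 0 (0-1): L=2.2775, (cx,cy)=(0.4246,0.9054)
member 1 (0-2): L=2.0010, (cx,cy)=(1.0000,0.0000)
member 2 (1-2): L=2.3067, (cx,cy)=(0.4483,-0.8939)
member 3 (1-3): L=1.9410, (cx,cy)=(0.9959,-0.0907)
member 4 (2-3): L=2.0893, (cx,cy)=(0.4303,0.9027)
solve A·x = −loads:
  F[0-1] = +76.5854 N (tension)
  F[0-2] = -423.7275 N (compression)
  F[1-2] = -84.7505 N (compression)
  F[1-3] = +70.7989 N (tension)
  F[2-3] = -1073.0459 N (compression)
  Rx@0 = +391.2100 N
  Ry@0 = -69.3393 N
  Ry@2 = +1044.3893 N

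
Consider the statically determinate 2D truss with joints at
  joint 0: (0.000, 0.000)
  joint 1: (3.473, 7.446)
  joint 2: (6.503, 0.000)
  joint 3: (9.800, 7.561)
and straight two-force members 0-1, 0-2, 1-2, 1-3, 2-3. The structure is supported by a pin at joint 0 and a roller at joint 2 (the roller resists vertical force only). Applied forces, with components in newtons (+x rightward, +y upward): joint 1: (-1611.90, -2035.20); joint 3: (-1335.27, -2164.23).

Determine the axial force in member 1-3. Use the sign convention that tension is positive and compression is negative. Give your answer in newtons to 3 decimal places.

N=4 nodes, M=5 members, R=3 reactions → 2N=8, M+R=8
member 0 (0-1): L=8.2161, (cx,cy)=(0.4227,0.9063)
member 1 (0-2): L=6.5030, (cx,cy)=(1.0000,0.0000)
member 2 (1-2): L=8.0389, (cx,cy)=(0.3769,-0.9262)
member 3 (1-3): L=6.3280, (cx,cy)=(0.9998,0.0182)
member 4 (2-3): L=8.2486, (cx,cy)=(0.3997,0.9166)
solve A·x = −loads:
  F[0-1] = -3585.2270 N (compression)
  F[0-2] = -1431.6746 N (compression)
  F[1-2] = +1302.8920 N (tension)
  F[1-3] = -394.7434 N (compression)
  F[2-3] = -2353.2116 N (compression)
  Rx@0 = +2947.1700 N
  Ry@0 = +3249.1732 N
  Ry@2 = +950.2568 N

-394.743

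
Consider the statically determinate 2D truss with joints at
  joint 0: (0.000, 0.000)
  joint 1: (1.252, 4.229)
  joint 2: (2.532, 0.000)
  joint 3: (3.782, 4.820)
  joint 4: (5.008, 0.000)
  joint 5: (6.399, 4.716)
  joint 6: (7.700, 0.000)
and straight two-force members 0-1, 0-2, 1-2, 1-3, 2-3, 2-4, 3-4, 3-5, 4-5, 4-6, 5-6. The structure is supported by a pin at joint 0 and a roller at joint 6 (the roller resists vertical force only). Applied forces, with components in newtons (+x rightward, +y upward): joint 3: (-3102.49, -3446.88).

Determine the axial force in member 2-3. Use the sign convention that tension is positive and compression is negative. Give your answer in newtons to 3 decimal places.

-3319.470

N=7 nodes, M=11 members, R=3 reactions → 2N=14, M+R=14
member 0 (0-1): L=4.4104, (cx,cy)=(0.2839,0.9589)
member 1 (0-2): L=2.5320, (cx,cy)=(1.0000,0.0000)
member 2 (1-2): L=4.4185, (cx,cy)=(0.2897,-0.9571)
member 3 (1-3): L=2.5981, (cx,cy)=(0.9738,0.2275)
member 4 (2-3): L=4.9794, (cx,cy)=(0.2510,0.9680)
member 5 (2-4): L=2.4760, (cx,cy)=(1.0000,0.0000)
member 6 (3-4): L=4.9735, (cx,cy)=(0.2465,-0.9691)
member 7 (3-5): L=2.6191, (cx,cy)=(0.9992,-0.0397)
member 8 (4-5): L=4.9169, (cx,cy)=(0.2829,0.9591)
member 9 (4-6): L=2.6920, (cx,cy)=(1.0000,0.0000)
member 10 (5-6): L=4.8922, (cx,cy)=(0.2659,-0.9640)
solve A·x = −loads:
  F[0-1] = -3854.5251 N (compression)
  F[0-2] = -2008.2976 N (compression)
  F[1-2] = +3357.1317 N (tension)
  F[1-3] = -2122.3702 N (compression)
  F[2-3] = -3319.4696 N (compression)
  F[2-4] = -202.4664 N (compression)
  F[3-4] = +251.2466 N (tension)
  F[3-5] = +140.6431 N (tension)
  F[4-5] = -253.8642 N (compression)
  F[4-6] = -68.7130 N (compression)
  F[5-6] = +258.3823 N (tension)
  Rx@0 = +3102.4900 N
  Ry@0 = +3695.9581 N
  Ry@6 = -249.0781 N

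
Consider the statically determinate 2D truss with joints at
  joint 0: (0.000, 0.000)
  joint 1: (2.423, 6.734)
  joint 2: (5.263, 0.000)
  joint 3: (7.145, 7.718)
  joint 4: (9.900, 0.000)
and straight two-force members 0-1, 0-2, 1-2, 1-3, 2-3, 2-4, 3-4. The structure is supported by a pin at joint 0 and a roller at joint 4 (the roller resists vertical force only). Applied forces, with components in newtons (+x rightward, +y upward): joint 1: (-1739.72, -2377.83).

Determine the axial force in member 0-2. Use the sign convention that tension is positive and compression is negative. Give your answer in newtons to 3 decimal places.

-667.748

N=5 nodes, M=7 members, R=3 reactions → 2N=10, M+R=10
member 0 (0-1): L=7.1567, (cx,cy)=(0.3386,0.9409)
member 1 (0-2): L=5.2630, (cx,cy)=(1.0000,0.0000)
member 2 (1-2): L=7.3084, (cx,cy)=(0.3886,-0.9214)
member 3 (1-3): L=4.8234, (cx,cy)=(0.9790,0.2040)
member 4 (2-3): L=7.9441, (cx,cy)=(0.2369,0.9715)
member 5 (2-4): L=4.6370, (cx,cy)=(1.0000,0.0000)
member 6 (3-4): L=8.1950, (cx,cy)=(0.3362,-0.9418)
solve A·x = −loads:
  F[0-1] = -3166.2113 N (compression)
  F[0-2] = -667.7483 N (compression)
  F[1-2] = +738.7797 N (tension)
  F[1-3] = +388.8393 N (tension)
  F[2-3] = -700.6637 N (compression)
  F[2-4] = -214.6720 N (compression)
  F[3-4] = +638.5592 N (tension)
  Rx@0 = +1739.7200 N
  Ry@0 = +2979.2232 N
  Ry@4 = -601.3932 N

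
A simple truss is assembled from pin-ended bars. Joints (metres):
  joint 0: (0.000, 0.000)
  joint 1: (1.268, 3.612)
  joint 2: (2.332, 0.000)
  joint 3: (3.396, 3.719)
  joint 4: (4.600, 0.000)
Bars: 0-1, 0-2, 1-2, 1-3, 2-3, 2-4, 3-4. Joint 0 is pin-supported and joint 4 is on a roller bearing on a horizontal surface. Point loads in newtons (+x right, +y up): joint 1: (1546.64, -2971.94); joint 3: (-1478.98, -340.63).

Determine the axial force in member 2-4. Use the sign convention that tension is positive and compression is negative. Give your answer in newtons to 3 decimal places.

N=5 nodes, M=7 members, R=3 reactions → 2N=10, M+R=10
member 0 (0-1): L=3.8281, (cx,cy)=(0.3312,0.9435)
member 1 (0-2): L=2.3320, (cx,cy)=(1.0000,0.0000)
member 2 (1-2): L=3.7655, (cx,cy)=(0.2826,-0.9592)
member 3 (1-3): L=2.1307, (cx,cy)=(0.9987,0.0502)
member 4 (2-3): L=3.8682, (cx,cy)=(0.2751,0.9614)
member 5 (2-4): L=2.2680, (cx,cy)=(1.0000,0.0000)
member 6 (3-4): L=3.9090, (cx,cy)=(0.3080,-0.9514)
solve A·x = −loads:
  F[0-1] = -2356.1578 N (compression)
  F[0-2] = +848.1010 N (tension)
  F[1-2] = -889.4104 N (compression)
  F[1-3] = -2078.3837 N (compression)
  F[2-3] = +887.3944 N (tension)
  F[2-4] = +352.6923 N (tension)
  F[3-4] = -1145.0895 N (compression)
  Rx@0 = -67.6600 N
  Ry@0 = +2223.1490 N
  Ry@4 = +1089.4210 N

352.692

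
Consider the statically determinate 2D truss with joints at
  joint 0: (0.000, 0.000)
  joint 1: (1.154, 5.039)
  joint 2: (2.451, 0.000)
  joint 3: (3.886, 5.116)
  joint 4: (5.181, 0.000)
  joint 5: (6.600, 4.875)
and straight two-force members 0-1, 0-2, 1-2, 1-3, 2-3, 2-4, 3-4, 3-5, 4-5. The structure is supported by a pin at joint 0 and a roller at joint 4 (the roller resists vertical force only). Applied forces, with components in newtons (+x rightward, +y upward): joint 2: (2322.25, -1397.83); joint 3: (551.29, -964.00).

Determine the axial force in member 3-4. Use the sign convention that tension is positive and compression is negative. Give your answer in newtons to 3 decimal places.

-1989.528

N=6 nodes, M=9 members, R=3 reactions → 2N=12, M+R=12
member 0 (0-1): L=5.1695, (cx,cy)=(0.2232,0.9748)
member 1 (0-2): L=2.4510, (cx,cy)=(1.0000,0.0000)
member 2 (1-2): L=5.2032, (cx,cy)=(0.2493,-0.9684)
member 3 (1-3): L=2.7331, (cx,cy)=(0.9996,0.0282)
member 4 (2-3): L=5.3134, (cx,cy)=(0.2701,0.9628)
member 5 (2-4): L=2.7300, (cx,cy)=(1.0000,0.0000)
member 6 (3-4): L=5.2774, (cx,cy)=(0.2454,-0.9694)
member 7 (3-5): L=2.7247, (cx,cy)=(0.9961,-0.0885)
member 8 (4-5): L=5.0773, (cx,cy)=(0.2795,0.9602)
solve A·x = −loads:
  F[0-1] = -444.3450 N (compression)
  F[0-2] = +2972.7331 N (tension)
  F[1-2] = +441.1622 N (tension)
  F[1-3] = -209.2437 N (compression)
  F[2-3] = +1008.0516 N (tension)
  F[2-4] = +488.2064 N (tension)
  F[3-4] = -1989.5281 N (compression)
  F[3-5] = -0.0000 N (compression)
  F[4-5] = +0.0000 N (tension)
  Rx@0 = -2873.5400 N
  Ry@0 = +433.1319 N
  Ry@4 = +1928.6981 N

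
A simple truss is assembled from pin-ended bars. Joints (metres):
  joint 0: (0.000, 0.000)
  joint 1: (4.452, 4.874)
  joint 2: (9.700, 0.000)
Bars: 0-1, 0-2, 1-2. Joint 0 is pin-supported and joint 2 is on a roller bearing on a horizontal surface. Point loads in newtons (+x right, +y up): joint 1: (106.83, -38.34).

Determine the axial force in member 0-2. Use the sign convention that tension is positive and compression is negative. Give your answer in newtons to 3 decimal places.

76.745

N=3 nodes, M=3 members, R=3 reactions → 2N=6, M+R=6
member 0 (0-1): L=6.6012, (cx,cy)=(0.6744,0.7383)
member 1 (0-2): L=9.7000, (cx,cy)=(1.0000,0.0000)
member 2 (1-2): L=7.1622, (cx,cy)=(0.7327,-0.6805)
solve A·x = −loads:
  F[0-1] = +44.6080 N (tension)
  F[0-2] = +76.7455 N (tension)
  F[1-2] = -104.7386 N (compression)
  Rx@0 = -106.8300 N
  Ry@0 = -32.9362 N
  Ry@2 = +71.2762 N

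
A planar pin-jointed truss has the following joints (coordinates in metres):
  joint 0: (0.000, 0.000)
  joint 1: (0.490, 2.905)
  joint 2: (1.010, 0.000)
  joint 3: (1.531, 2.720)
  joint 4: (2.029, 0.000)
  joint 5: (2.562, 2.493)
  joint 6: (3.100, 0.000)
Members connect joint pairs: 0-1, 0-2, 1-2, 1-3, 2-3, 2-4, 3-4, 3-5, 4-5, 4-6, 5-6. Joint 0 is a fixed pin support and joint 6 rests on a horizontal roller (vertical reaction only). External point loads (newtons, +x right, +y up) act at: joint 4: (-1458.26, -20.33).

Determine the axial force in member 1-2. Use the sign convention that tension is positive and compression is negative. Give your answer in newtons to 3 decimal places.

7.591

N=7 nodes, M=11 members, R=3 reactions → 2N=14, M+R=14
member 0 (0-1): L=2.9460, (cx,cy)=(0.1663,0.9861)
member 1 (0-2): L=1.0100, (cx,cy)=(1.0000,0.0000)
member 2 (1-2): L=2.9512, (cx,cy)=(0.1762,-0.9844)
member 3 (1-3): L=1.0573, (cx,cy)=(0.9846,-0.1750)
member 4 (2-3): L=2.7694, (cx,cy)=(0.1881,0.9821)
member 5 (2-4): L=1.0190, (cx,cy)=(1.0000,0.0000)
member 6 (3-4): L=2.7652, (cx,cy)=(0.1801,-0.9836)
member 7 (3-5): L=1.0557, (cx,cy)=(0.9766,-0.2150)
member 8 (4-5): L=2.5493, (cx,cy)=(0.2091,0.9779)
member 9 (4-6): L=1.0710, (cx,cy)=(1.0000,0.0000)
member 10 (5-6): L=2.5504, (cx,cy)=(0.2109,-0.9775)
solve A·x = −loads:
  F[0-1] = -7.1229 N (compression)
  F[0-2] = -1457.0753 N (compression)
  F[1-2] = +7.5907 N (tension)
  F[1-3] = -2.5617 N (compression)
  F[2-3] = -7.6078 N (compression)
  F[2-4] = -1454.3066 N (compression)
  F[3-4] = +8.3624 N (tension)
  F[3-5] = -5.5902 N (compression)
  F[4-5] = +12.3778 N (tension)
  F[4-6] = +2.8716 N (tension)
  F[5-6] = -13.6126 N (compression)
  Rx@0 = +1458.2600 N
  Ry@0 = +7.0237 N
  Ry@6 = +13.3063 N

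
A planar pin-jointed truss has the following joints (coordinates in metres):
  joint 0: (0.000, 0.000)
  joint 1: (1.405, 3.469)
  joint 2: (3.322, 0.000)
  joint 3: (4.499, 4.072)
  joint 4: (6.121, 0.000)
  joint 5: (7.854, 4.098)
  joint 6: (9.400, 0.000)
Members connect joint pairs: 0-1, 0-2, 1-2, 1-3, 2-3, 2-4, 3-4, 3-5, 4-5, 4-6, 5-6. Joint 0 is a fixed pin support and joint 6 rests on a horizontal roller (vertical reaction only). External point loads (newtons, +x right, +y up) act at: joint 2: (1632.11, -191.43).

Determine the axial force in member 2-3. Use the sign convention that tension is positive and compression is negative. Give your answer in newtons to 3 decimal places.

N=7 nodes, M=11 members, R=3 reactions → 2N=14, M+R=14
member 0 (0-1): L=3.7427, (cx,cy)=(0.3754,0.9269)
member 1 (0-2): L=3.3220, (cx,cy)=(1.0000,0.0000)
member 2 (1-2): L=3.9634, (cx,cy)=(0.4837,-0.8752)
member 3 (1-3): L=3.1522, (cx,cy)=(0.9815,0.1913)
member 4 (2-3): L=4.2387, (cx,cy)=(0.2777,0.9607)
member 5 (2-4): L=2.7990, (cx,cy)=(1.0000,0.0000)
member 6 (3-4): L=4.3832, (cx,cy)=(0.3701,-0.9290)
member 7 (3-5): L=3.3551, (cx,cy)=(1.0000,0.0077)
member 8 (4-5): L=4.4494, (cx,cy)=(0.3895,0.9210)
member 9 (4-6): L=3.2790, (cx,cy)=(1.0000,0.0000)
member 10 (5-6): L=4.3799, (cx,cy)=(0.3530,-0.9356)
solve A·x = −loads:
  F[0-1] = -133.5446 N (compression)
  F[0-2] = +1682.2420 N (tension)
  F[1-2] = +117.5923 N (tension)
  F[1-3] = -109.0213 N (compression)
  F[2-3] = +92.1305 N (tension)
  F[2-4] = +81.4252 N (tension)
  F[3-4] = -73.2748 N (compression)
  F[3-5] = -54.3113 N (compression)
  F[4-5] = +73.9098 N (tension)
  F[4-6] = +25.5223 N (tension)
  F[5-6] = -72.3063 N (compression)
  Rx@0 = -1632.1100 N
  Ry@0 = +123.7778 N
  Ry@6 = +67.6522 N

92.130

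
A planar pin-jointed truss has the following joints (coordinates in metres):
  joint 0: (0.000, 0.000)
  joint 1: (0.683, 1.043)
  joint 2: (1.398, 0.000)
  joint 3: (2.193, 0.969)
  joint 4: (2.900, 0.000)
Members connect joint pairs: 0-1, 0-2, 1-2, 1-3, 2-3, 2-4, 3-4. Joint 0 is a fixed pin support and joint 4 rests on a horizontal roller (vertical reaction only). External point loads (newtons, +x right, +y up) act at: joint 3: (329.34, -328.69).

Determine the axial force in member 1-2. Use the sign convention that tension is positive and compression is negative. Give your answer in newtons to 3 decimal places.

N=5 nodes, M=7 members, R=3 reactions → 2N=10, M+R=10
member 0 (0-1): L=1.2467, (cx,cy)=(0.5478,0.8366)
member 1 (0-2): L=1.3980, (cx,cy)=(1.0000,0.0000)
member 2 (1-2): L=1.2645, (cx,cy)=(0.5654,-0.8248)
member 3 (1-3): L=1.5118, (cx,cy)=(0.9988,-0.0489)
member 4 (2-3): L=1.2534, (cx,cy)=(0.6343,0.7731)
member 5 (2-4): L=1.5020, (cx,cy)=(1.0000,0.0000)
member 6 (3-4): L=1.1995, (cx,cy)=(0.5894,-0.8078)
solve A·x = −loads:
  F[0-1] = +35.7555 N (tension)
  F[0-2] = +309.7520 N (tension)
  F[1-2] = -38.7314 N (compression)
  F[1-3] = +41.5374 N (tension)
  F[2-3] = +41.3215 N (tension)
  F[2-4] = +261.6430 N (tension)
  F[3-4] = -443.9064 N (compression)
  Rx@0 = -329.3400 N
  Ry@0 = -29.9126 N
  Ry@4 = +358.6026 N

-38.731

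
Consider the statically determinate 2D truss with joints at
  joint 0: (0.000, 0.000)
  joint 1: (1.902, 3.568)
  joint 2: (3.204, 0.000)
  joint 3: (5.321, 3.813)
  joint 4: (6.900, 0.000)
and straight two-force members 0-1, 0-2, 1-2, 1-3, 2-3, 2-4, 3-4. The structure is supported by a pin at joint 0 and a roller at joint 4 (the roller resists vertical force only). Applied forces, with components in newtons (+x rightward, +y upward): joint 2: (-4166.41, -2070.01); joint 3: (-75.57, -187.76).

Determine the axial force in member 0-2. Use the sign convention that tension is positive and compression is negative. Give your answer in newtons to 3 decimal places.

-3605.741

N=5 nodes, M=7 members, R=3 reactions → 2N=10, M+R=10
member 0 (0-1): L=4.0433, (cx,cy)=(0.4704,0.8824)
member 1 (0-2): L=3.2040, (cx,cy)=(1.0000,0.0000)
member 2 (1-2): L=3.7981, (cx,cy)=(0.3428,-0.9394)
member 3 (1-3): L=3.4278, (cx,cy)=(0.9974,0.0715)
member 4 (2-3): L=4.3613, (cx,cy)=(0.4854,0.8743)
member 5 (2-4): L=3.6960, (cx,cy)=(1.0000,0.0000)
member 6 (3-4): L=4.1270, (cx,cy)=(0.3826,-0.9239)
solve A·x = −loads:
  F[0-1] = -1352.5240 N (compression)
  F[0-2] = -3605.7412 N (compression)
  F[1-2] = +1190.8439 N (tension)
  F[1-3] = -1047.1380 N (compression)
  F[2-3] = +1088.1108 N (tension)
  F[2-4] = +440.7107 N (tension)
  F[3-4] = -1151.8794 N (compression)
  Rx@0 = +4241.9800 N
  Ry@0 = +1193.5331 N
  Ry@4 = +1064.2369 N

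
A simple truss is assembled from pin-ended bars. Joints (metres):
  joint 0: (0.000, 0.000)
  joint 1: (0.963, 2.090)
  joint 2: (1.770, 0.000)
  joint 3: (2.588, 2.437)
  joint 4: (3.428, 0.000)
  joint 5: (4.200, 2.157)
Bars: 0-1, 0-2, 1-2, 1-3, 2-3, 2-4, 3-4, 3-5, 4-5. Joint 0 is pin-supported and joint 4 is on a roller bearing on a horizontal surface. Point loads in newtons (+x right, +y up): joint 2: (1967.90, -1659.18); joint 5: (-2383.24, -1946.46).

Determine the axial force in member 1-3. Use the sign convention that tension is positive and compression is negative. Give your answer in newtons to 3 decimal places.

N=6 nodes, M=9 members, R=3 reactions → 2N=12, M+R=12
member 0 (0-1): L=2.3012, (cx,cy)=(0.4185,0.9082)
member 1 (0-2): L=1.7700, (cx,cy)=(1.0000,0.0000)
member 2 (1-2): L=2.2404, (cx,cy)=(0.3602,-0.9329)
member 3 (1-3): L=1.6616, (cx,cy)=(0.9780,0.2088)
member 4 (2-3): L=2.5706, (cx,cy)=(0.3182,0.9480)
member 5 (2-4): L=1.6580, (cx,cy)=(1.0000,0.0000)
member 6 (3-4): L=2.5777, (cx,cy)=(0.3259,-0.9454)
member 7 (3-5): L=1.6361, (cx,cy)=(0.9852,-0.1711)
member 8 (4-5): L=2.2910, (cx,cy)=(0.3370,0.9415)
solve A·x = −loads:
  F[0-1] = -2052.0661 N (compression)
  F[0-2] = +443.4074 N (tension)
  F[1-2] = +1664.0722 N (tension)
  F[1-3] = -1491.0290 N (compression)
  F[2-3] = +112.6682 N (tension)
  F[2-4] = -960.9376 N (compression)
  F[3-4] = +508.1061 N (tension)
  F[3-5] = -1611.6552 N (compression)
  F[4-5] = -2360.3143 N (compression)
  Rx@0 = +415.3400 N
  Ry@0 = +1863.7404 N
  Ry@4 = +1741.8996 N

-1491.029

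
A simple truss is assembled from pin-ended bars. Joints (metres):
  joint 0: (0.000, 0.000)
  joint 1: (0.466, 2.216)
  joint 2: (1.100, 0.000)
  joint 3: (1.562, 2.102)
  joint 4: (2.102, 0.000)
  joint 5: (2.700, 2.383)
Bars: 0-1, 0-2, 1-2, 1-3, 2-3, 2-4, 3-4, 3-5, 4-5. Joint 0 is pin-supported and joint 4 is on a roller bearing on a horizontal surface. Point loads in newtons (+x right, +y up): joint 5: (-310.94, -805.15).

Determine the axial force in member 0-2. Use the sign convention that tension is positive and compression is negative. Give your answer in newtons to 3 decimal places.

N=6 nodes, M=9 members, R=3 reactions → 2N=12, M+R=12
member 0 (0-1): L=2.2645, (cx,cy)=(0.2058,0.9786)
member 1 (0-2): L=1.1000, (cx,cy)=(1.0000,0.0000)
member 2 (1-2): L=2.3049, (cx,cy)=(0.2751,-0.9614)
member 3 (1-3): L=1.1019, (cx,cy)=(0.9946,-0.1035)
member 4 (2-3): L=2.1522, (cx,cy)=(0.2147,0.9767)
member 5 (2-4): L=1.0020, (cx,cy)=(1.0000,0.0000)
member 6 (3-4): L=2.1703, (cx,cy)=(0.2488,-0.9686)
member 7 (3-5): L=1.1722, (cx,cy)=(0.9708,0.2397)
member 8 (4-5): L=2.4569, (cx,cy)=(0.2434,0.9699)
solve A·x = −loads:
  F[0-1] = -126.1493 N (compression)
  F[0-2] = -284.9800 N (compression)
  F[1-2] = +135.2353 N (tension)
  F[1-3] = -63.4992 N (compression)
  F[2-3] = -133.1221 N (compression)
  F[2-4] = -219.2046 N (compression)
  F[3-4] = +97.8627 N (tension)
  F[3-5] = -119.5720 N (compression)
  F[4-5] = -800.5612 N (compression)
  Rx@0 = +310.9400 N
  Ry@0 = +123.4492 N
  Ry@4 = +681.7008 N

-284.980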